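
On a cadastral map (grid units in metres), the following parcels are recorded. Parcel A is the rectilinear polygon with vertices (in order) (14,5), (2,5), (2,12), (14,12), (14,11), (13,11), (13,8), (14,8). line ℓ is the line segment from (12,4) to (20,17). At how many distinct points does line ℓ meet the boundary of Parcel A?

2

The segment meets the boundary at (14,7.25), (12.615,5).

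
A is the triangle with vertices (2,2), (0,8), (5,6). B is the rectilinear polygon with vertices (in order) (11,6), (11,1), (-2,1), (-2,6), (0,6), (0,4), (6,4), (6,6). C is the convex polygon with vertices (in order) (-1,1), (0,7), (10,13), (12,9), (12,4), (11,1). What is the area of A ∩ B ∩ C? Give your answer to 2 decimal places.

2.17

The intersection is the polygon with vertices (3.5,4), (2,2), (1.333,4).
By the shoelace formula its area is 2.17.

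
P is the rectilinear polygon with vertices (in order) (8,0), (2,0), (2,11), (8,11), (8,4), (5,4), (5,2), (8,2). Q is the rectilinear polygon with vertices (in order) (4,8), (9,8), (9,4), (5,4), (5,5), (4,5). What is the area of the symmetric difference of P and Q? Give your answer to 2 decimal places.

|P| = 60, |Q| = 19, |P∩Q| = 15.
|P △ Q| = |P| + |Q| − 2·|P∩Q| = 60 + 19 − 30 = 49.00.

49.00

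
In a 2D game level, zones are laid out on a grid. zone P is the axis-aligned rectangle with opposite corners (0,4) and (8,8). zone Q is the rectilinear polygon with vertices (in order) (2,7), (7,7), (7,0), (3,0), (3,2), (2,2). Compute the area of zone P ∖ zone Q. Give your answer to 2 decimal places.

17.00

|zone P| = 32, |zone P∩zone Q| = 15.
|zone P ∖ zone Q| = |zone P| − |zone P∩zone Q| = 32 − 15 = 17.00.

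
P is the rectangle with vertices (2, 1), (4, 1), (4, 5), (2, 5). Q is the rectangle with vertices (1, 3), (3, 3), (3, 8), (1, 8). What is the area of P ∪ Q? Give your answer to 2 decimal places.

16.00

By inclusion–exclusion:
Individual areas: |P| = 8, |Q| = 10.
|P∩Q|: x∈[2,3], y∈[3,5] → 1·2 = 2.
|P ∪ Q| = 18 − 2 = 16.00.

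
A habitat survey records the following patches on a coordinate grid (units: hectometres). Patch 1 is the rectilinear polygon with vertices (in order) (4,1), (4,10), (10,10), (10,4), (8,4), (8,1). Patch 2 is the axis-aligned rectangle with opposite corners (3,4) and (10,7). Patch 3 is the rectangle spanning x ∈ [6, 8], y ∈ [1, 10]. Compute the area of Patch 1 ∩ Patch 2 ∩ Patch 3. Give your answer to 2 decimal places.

The intersection is the polygon with vertices (8,7), (8,4), (6,4), (6,7).
By the shoelace formula its area is 6.00.

6.00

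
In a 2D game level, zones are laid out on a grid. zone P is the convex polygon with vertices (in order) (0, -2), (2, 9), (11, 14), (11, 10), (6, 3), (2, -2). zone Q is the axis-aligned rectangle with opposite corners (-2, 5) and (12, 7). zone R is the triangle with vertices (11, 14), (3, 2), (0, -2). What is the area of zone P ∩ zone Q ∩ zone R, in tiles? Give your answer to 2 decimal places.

0.33

The intersection is the polygon with vertices (6.333,7), (5,5), (4.812,5), (6.188,7).
By the shoelace formula its area is 0.33.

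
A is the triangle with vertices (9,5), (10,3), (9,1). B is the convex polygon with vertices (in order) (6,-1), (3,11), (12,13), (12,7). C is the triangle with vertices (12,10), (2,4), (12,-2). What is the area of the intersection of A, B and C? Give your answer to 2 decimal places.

0.60

The intersection is the polygon with vertices (9,3), (9,5), (9.6,3.8).
By the shoelace formula its area is 0.60.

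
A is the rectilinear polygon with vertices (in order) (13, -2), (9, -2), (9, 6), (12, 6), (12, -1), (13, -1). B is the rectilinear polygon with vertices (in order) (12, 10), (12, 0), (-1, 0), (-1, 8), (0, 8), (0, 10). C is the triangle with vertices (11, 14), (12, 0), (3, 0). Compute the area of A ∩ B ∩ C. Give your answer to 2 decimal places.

The intersection is the polygon with vertices (11.571,6), (12,0), (9,0), (9,6).
By the shoelace formula its area is 16.71.

16.71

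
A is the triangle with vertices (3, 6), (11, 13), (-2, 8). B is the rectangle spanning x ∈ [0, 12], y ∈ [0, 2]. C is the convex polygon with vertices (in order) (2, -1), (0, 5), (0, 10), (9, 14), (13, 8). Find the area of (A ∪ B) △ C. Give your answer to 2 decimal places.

99.13

|A ∪ B| = 49.5.
|(A ∪ B) ∩ C| = 29.9339.
|(A ∪ B) △ C| = 49.5 + 109.5 − 59.8677 = 99.13.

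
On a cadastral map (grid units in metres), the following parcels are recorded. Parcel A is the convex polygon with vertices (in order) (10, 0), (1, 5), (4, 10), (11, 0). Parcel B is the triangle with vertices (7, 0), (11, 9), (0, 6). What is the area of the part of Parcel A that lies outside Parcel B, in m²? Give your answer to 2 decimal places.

10.54

|Parcel A| = 35, |Parcel A∩Parcel B| = 24.4621.
|Parcel A ∖ Parcel B| = |Parcel A| − |Parcel A∩Parcel B| = 35 − 24.4621 = 10.54.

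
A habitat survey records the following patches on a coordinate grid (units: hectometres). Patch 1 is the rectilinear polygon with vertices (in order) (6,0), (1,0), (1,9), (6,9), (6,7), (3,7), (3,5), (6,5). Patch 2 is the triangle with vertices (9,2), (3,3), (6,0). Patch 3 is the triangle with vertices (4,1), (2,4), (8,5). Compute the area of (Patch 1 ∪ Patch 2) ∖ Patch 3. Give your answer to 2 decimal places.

34.42

|Patch 1 ∪ Patch 2| = 42.75.
|(Patch 1 ∪ Patch 2) ∩ Patch 3| = 8.3333.
|(Patch 1 ∪ Patch 2) ∖ Patch 3| = 42.75 − 8.3333 = 34.42.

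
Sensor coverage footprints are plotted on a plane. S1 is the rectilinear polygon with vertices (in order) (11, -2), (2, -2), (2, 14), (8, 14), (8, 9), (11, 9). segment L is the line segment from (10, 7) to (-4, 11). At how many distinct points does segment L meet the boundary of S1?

1

The segment meets the boundary at (2,9.286).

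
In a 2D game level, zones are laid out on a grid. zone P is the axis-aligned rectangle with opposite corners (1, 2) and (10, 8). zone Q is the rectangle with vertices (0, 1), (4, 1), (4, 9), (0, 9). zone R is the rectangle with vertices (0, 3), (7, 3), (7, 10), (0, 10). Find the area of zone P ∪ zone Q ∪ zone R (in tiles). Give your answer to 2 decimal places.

78.00

By inclusion–exclusion:
Individual areas: |zone P| = 54, |zone Q| = 32, |zone R| = 49.
|zone P∩zone Q|: x∈[1,4], y∈[2,8] → 3·6 = 18.
|zone P∩zone R|: x∈[1,7], y∈[3,8] → 6·5 = 30.
|zone Q∩zone R|: x∈[0,4], y∈[3,9] → 4·6 = 24.
|zone P∩zone Q∩zone R| = 15.
|zone P ∪ zone Q ∪ zone R| = 135 − 72 + 15 = 78.00.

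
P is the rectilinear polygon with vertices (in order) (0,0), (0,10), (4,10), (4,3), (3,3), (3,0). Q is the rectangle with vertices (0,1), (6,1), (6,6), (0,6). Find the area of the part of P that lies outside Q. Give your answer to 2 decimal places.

|P| = 37, |P∩Q| = 18.
|P ∖ Q| = |P| − |P∩Q| = 37 − 18 = 19.00.

19.00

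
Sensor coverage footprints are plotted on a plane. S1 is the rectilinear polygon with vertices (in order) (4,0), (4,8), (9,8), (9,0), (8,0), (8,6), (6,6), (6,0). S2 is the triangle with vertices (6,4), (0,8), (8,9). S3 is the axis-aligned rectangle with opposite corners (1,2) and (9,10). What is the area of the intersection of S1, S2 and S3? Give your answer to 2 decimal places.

9.07

The intersection is the polygon with vertices (7.6,8), (6.8,6), (6,6), (6,4), (4,5.333), (4,8).
By the shoelace formula its area is 9.07.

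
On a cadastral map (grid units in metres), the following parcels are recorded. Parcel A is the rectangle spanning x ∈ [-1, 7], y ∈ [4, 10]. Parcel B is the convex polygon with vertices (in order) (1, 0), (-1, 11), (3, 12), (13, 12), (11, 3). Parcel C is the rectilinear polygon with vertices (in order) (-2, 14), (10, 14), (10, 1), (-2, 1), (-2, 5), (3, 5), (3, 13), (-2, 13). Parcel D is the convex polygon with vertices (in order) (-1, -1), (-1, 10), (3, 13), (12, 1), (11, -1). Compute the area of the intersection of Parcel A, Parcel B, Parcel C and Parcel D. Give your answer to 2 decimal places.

24.78

The intersection is the polygon with vertices (0.273,4), (0.091,5), (3,5), (3,10), (5.25,10), (7,7.667), (7,4).
By the shoelace formula its area is 24.78.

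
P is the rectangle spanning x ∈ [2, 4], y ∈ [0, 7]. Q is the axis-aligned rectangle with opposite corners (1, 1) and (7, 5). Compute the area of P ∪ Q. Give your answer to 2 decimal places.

30.00

By inclusion–exclusion:
Individual areas: |P| = 14, |Q| = 24.
|P∩Q|: x∈[2,4], y∈[1,5] → 2·4 = 8.
|P ∪ Q| = 38 − 8 = 30.00.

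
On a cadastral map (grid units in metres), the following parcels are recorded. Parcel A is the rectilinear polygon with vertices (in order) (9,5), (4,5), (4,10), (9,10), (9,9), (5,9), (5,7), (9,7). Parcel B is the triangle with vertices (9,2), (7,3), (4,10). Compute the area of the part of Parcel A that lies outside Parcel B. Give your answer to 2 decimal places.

|Parcel A| = 17, |Parcel A∩Parcel B| = 1.9381.
|Parcel A ∖ Parcel B| = |Parcel A| − |Parcel A∩Parcel B| = 17 − 1.9381 = 15.06.

15.06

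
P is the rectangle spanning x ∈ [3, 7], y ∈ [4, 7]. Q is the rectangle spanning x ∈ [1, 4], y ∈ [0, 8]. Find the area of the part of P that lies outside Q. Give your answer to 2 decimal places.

9.00

|P∩Q|: x∈[3,4], y∈[4,7] → 1·3 = 3.
|P| = 12.
|P ∖ Q| = |P| − |P∩Q| = 12 − 3 = 9.00.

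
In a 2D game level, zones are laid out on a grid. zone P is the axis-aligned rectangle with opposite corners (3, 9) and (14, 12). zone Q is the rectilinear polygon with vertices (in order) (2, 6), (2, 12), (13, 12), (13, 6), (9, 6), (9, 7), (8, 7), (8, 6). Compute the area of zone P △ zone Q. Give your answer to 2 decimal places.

|zone P| = 33, |zone Q| = 65, |zone P∩zone Q| = 30.
|zone P △ zone Q| = |zone P| + |zone Q| − 2·|zone P∩zone Q| = 33 + 65 − 60 = 38.00.

38.00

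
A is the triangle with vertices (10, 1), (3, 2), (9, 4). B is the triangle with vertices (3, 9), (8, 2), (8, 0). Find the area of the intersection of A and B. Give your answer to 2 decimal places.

1.85

The intersection is the polygon with vertices (7.224,1.397), (6.281,3.094), (7.038,3.346), (8,2), (8,1.286).
By the shoelace formula its area is 1.85.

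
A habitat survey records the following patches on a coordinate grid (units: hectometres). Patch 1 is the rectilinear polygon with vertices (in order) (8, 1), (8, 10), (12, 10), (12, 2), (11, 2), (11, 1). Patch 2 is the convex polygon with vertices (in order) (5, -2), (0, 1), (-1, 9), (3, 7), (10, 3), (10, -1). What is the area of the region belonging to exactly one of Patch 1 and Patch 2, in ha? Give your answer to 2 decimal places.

|Patch 1| = 35, |Patch 2| = 72, |Patch 1∩Patch 2| = 5.1429.
|Patch 1 △ Patch 2| = |Patch 1| + |Patch 2| − 2·|Patch 1∩Patch 2| = 35 + 72 − 10.2857 = 96.71.

96.71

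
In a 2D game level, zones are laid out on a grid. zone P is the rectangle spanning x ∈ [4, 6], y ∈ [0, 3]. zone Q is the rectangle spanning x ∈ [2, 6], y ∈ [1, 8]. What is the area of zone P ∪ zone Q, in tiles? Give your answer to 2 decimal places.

By inclusion–exclusion:
Individual areas: |zone P| = 6, |zone Q| = 28.
|zone P∩zone Q|: x∈[4,6], y∈[1,3] → 2·2 = 4.
|zone P ∪ zone Q| = 34 − 4 = 30.00.

30.00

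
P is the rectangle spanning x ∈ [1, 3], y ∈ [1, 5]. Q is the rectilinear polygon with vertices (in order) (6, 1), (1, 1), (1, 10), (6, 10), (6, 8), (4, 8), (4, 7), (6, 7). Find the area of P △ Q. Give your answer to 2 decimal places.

|P| = 8, |Q| = 43, |P∩Q| = 8.
|P △ Q| = |P| + |Q| − 2·|P∩Q| = 8 + 43 − 16 = 35.00.

35.00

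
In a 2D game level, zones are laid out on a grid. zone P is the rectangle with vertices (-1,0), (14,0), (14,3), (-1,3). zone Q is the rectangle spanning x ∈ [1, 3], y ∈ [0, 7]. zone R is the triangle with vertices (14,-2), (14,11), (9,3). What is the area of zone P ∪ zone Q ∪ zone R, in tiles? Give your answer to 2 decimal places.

By inclusion–exclusion:
Individual areas: |zone P| = 45, |zone Q| = 14, |zone R| = 32.5.
|zone P∩zone Q|: x∈[1,3], y∈[0,3] → 2·3 = 6.
|zone P∩zone R| = 10.5.
|zone Q∩zone R| = 0.
|zone P∩zone Q∩zone R| = 0.
|zone P ∪ zone Q ∪ zone R| = 91.5 − 16.5 + 0 = 75.00.

75.00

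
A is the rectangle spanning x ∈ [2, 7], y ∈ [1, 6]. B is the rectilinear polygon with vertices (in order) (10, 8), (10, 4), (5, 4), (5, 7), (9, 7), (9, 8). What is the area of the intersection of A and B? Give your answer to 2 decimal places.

4.00

The intersection is the polygon with vertices (7,6), (7,4), (5,4), (5,6).
By the shoelace formula its area is 4.00.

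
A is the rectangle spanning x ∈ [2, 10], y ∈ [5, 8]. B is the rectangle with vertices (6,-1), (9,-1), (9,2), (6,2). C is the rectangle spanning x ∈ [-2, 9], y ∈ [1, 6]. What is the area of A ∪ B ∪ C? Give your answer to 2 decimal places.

78.00

By inclusion–exclusion:
Individual areas: |A| = 24, |B| = 9, |C| = 55.
|A∩B| = 0 (no overlap).
|A∩C|: x∈[2,9], y∈[5,6] → 7·1 = 7.
|B∩C|: x∈[6,9], y∈[1,2] → 3·1 = 3.
|A∩B∩C| = 0.
|A ∪ B ∪ C| = 88 − 10 + 0 = 78.00.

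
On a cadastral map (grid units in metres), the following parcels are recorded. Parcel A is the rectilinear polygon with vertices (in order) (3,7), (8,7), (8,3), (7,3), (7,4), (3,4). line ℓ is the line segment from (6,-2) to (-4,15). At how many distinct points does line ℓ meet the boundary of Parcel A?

The segment lies entirely outside Parcel A and never meets its boundary.

0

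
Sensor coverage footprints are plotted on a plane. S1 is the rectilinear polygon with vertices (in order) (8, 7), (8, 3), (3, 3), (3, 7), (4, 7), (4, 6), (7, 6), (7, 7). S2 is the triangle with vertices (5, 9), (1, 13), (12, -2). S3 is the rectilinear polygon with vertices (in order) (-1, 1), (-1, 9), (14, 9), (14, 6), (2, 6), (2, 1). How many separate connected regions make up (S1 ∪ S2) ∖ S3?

2

(S1 ∪ S2) ∖ S3 splits into 2 disjoint pieces (area 16.6623, area 2.1333).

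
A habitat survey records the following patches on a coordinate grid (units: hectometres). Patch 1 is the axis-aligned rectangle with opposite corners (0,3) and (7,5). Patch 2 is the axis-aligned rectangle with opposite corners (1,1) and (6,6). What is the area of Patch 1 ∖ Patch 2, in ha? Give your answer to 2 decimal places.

4.00

|Patch 1∩Patch 2|: x∈[1,6], y∈[3,5] → 5·2 = 10.
|Patch 1| = 14.
|Patch 1 ∖ Patch 2| = |Patch 1| − |Patch 1∩Patch 2| = 14 − 10 = 4.00.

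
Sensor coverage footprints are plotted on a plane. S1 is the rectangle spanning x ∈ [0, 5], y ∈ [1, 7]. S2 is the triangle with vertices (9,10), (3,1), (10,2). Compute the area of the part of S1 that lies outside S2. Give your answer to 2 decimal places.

27.29

|S1| = 30, |S1∩S2| = 2.7143.
|S1 ∖ S2| = |S1| − |S1∩S2| = 30 − 2.7143 = 27.29.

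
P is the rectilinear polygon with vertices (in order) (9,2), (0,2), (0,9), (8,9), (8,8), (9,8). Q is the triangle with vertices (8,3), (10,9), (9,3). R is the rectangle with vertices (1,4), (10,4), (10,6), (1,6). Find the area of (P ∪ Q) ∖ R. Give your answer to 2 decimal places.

46.83

|P ∪ Q| = 63.5.
|(P ∪ Q) ∩ R| = 16.6667.
|(P ∪ Q) ∖ R| = 63.5 − 16.6667 = 46.83.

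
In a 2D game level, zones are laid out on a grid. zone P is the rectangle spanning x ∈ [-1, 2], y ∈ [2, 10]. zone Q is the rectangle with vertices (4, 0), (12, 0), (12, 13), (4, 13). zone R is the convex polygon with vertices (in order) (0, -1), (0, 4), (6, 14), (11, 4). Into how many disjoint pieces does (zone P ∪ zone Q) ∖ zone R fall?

3

(zone P ∪ zone Q) ∖ zone R splits into 3 disjoint pieces (area 16.6667, area 50.1136, area 1.6333).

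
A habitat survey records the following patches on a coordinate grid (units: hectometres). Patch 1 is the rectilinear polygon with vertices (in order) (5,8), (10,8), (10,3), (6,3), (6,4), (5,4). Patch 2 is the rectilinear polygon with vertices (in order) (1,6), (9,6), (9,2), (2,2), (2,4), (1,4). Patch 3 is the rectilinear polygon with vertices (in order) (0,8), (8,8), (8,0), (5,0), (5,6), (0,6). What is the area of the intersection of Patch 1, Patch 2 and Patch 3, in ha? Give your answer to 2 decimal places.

The intersection is the polygon with vertices (6,4), (5,4), (5,6), (8,6), (8,3), (6,3).
By the shoelace formula its area is 8.00.

8.00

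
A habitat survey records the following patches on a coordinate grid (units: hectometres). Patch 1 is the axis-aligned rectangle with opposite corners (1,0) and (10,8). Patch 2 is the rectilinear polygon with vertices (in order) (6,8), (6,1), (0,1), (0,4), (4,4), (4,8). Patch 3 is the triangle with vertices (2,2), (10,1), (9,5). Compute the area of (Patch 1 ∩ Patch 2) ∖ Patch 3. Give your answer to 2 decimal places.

|Patch 1 ∩ Patch 2| = 23.
|(Patch 1 ∩ Patch 2) ∩ Patch 3| = 4.4286.
|(Patch 1 ∩ Patch 2) ∖ Patch 3| = 23 − 4.4286 = 18.57.

18.57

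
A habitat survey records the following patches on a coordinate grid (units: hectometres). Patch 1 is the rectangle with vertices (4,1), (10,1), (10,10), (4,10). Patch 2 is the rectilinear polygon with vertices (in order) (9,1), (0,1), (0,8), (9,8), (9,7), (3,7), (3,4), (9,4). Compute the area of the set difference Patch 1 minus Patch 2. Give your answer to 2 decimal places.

|Patch 1| = 54, |Patch 1∩Patch 2| = 20.
|Patch 1 ∖ Patch 2| = |Patch 1| − |Patch 1∩Patch 2| = 54 − 20 = 34.00.

34.00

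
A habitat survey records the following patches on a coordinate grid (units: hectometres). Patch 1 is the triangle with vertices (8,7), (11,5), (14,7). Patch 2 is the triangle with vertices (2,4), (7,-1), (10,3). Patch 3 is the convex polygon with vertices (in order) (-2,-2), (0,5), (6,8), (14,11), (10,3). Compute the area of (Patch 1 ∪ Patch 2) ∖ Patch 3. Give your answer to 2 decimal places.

|Patch 1 ∪ Patch 2| = 23.5.
|(Patch 1 ∪ Patch 2) ∩ Patch 3| = 14.7059.
|(Patch 1 ∪ Patch 2) ∖ Patch 3| = 23.5 − 14.7059 = 8.79.

8.79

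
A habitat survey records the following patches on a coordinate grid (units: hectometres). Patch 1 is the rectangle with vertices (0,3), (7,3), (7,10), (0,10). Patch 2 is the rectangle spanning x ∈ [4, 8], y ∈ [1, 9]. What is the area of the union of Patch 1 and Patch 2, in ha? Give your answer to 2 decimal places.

63.00

By inclusion–exclusion:
Individual areas: |Patch 1| = 49, |Patch 2| = 32.
|Patch 1∩Patch 2|: x∈[4,7], y∈[3,9] → 3·6 = 18.
|Patch 1 ∪ Patch 2| = 81 − 18 = 63.00.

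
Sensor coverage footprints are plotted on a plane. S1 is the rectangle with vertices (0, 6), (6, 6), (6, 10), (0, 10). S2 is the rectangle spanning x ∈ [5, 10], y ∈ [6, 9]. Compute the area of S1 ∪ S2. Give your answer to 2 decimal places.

36.00

By inclusion–exclusion:
Individual areas: |S1| = 24, |S2| = 15.
|S1∩S2|: x∈[5,6], y∈[6,9] → 1·3 = 3.
|S1 ∪ S2| = 39 − 3 = 36.00.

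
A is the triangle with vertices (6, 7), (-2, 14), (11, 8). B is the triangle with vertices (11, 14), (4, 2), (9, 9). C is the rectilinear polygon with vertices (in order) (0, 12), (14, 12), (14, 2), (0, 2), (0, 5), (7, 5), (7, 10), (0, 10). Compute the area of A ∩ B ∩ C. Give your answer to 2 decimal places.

1.48

The intersection is the polygon with vertices (7.833,7.367), (7.038,7.207), (8.242,9.273), (8.959,8.942).
By the shoelace formula its area is 1.48.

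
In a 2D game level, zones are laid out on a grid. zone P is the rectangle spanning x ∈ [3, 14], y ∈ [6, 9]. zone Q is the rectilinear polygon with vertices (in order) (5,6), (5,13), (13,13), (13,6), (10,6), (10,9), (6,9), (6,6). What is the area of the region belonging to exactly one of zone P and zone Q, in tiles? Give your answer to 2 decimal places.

|zone P| = 33, |zone Q| = 44, |zone P∩zone Q| = 12.
|zone P △ zone Q| = |zone P| + |zone Q| − 2·|zone P∩zone Q| = 33 + 44 − 24 = 53.00.

53.00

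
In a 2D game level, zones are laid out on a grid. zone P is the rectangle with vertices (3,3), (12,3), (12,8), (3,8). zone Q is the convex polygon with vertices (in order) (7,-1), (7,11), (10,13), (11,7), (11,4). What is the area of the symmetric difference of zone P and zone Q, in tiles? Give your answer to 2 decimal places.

45.97

|zone P| = 45, |zone Q| = 40, |zone P∩zone Q| = 19.5167.
|zone P △ zone Q| = |zone P| + |zone Q| − 2·|zone P∩zone Q| = 45 + 40 − 39.0333 = 45.97.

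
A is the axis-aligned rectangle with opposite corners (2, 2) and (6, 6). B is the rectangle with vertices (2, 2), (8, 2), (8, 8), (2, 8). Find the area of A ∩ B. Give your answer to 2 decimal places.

16.00

|A∩B|: x∈[2,6], y∈[2,6] → 4·4 = 16.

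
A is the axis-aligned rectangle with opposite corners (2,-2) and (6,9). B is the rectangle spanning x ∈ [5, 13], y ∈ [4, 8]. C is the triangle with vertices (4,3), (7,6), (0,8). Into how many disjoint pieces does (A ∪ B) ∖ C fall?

(A ∪ B) ∖ C is a single connected region.

1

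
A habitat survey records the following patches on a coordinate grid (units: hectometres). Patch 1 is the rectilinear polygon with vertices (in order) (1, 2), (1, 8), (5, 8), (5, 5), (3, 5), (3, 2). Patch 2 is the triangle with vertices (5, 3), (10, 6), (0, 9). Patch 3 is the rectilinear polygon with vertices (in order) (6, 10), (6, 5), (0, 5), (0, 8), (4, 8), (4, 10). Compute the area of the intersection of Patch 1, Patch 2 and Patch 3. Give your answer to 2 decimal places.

The intersection is the polygon with vertices (3.333,8), (5,7.5), (5,5), (3.333,5), (1,7.8), (1,8).
By the shoelace formula its area is 8.32.

8.32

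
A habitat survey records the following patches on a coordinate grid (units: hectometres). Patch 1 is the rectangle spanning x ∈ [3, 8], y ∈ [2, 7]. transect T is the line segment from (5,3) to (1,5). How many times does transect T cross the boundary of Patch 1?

1

The segment meets the boundary at (3,4).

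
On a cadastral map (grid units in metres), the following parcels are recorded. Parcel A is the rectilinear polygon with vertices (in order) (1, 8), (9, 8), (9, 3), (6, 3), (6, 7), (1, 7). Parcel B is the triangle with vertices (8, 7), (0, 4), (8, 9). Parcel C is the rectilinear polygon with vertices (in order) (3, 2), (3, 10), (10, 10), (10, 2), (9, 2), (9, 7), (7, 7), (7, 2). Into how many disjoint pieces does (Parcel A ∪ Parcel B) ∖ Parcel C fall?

3

(Parcel A ∪ Parcel B) ∖ Parcel C splits into 3 disjoint pieces (area 8, area 1.125, area 2).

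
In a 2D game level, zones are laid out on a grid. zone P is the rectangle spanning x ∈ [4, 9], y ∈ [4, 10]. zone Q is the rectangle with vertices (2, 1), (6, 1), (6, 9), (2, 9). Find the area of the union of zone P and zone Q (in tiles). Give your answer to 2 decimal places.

52.00

By inclusion–exclusion:
Individual areas: |zone P| = 30, |zone Q| = 32.
|zone P∩zone Q|: x∈[4,6], y∈[4,9] → 2·5 = 10.
|zone P ∪ zone Q| = 62 − 10 = 52.00.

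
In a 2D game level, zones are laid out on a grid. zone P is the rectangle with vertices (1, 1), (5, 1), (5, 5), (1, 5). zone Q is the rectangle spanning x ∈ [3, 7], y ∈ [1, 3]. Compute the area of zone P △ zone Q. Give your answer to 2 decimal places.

|zone P∩zone Q|: x∈[3,5], y∈[1,3] → 2·2 = 4.
|zone P △ zone Q| = |zone P| + |zone Q| − 2·|zone P∩zone Q| = 16 + 8 − 8 = 16.00.

16.00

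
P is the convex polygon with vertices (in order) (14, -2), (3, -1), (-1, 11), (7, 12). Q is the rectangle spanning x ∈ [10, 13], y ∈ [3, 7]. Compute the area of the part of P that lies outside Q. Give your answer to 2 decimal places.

|P| = 123.5, |P∩Q| = 2.25.
|P ∖ Q| = |P| − |P∩Q| = 123.5 − 2.25 = 121.25.

121.25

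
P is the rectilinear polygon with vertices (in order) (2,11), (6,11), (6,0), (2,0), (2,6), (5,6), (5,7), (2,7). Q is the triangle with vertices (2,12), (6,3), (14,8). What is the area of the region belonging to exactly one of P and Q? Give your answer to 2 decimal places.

60.00

|P| = 41, |Q| = 46, |P∩Q| = 13.5.
|P △ Q| = |P| + |Q| − 2·|P∩Q| = 41 + 46 − 27 = 60.00.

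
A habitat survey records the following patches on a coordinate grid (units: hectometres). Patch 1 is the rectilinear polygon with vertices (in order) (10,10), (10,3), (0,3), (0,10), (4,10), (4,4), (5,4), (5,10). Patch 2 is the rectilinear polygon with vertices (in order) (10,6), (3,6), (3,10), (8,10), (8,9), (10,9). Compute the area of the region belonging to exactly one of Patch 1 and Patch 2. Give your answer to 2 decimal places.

|Patch 1| = 64, |Patch 2| = 26, |Patch 1∩Patch 2| = 22.
|Patch 1 △ Patch 2| = |Patch 1| + |Patch 2| − 2·|Patch 1∩Patch 2| = 64 + 26 − 44 = 46.00.

46.00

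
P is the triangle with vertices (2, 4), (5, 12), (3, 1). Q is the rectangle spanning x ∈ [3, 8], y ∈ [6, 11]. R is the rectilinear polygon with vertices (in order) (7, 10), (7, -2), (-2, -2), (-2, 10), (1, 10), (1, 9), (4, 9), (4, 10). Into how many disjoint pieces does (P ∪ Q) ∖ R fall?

1

(P ∪ Q) ∖ R is a single connected region.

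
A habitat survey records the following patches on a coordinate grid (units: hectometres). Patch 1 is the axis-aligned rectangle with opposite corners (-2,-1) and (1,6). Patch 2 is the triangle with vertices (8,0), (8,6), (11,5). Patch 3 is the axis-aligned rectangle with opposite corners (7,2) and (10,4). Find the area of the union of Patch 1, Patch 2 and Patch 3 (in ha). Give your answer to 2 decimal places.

By inclusion–exclusion:
Individual areas: |Patch 1| = 21, |Patch 2| = 9, |Patch 3| = 6.
|Patch 1∩Patch 2| = 0.
|Patch 1∩Patch 3| = 0 (no overlap).
|Patch 2∩Patch 3| = 3.4667.
|Patch 1∩Patch 2∩Patch 3| = 0.
|Patch 1 ∪ Patch 2 ∪ Patch 3| = 36 − 3.4667 + 0 = 32.53.

32.53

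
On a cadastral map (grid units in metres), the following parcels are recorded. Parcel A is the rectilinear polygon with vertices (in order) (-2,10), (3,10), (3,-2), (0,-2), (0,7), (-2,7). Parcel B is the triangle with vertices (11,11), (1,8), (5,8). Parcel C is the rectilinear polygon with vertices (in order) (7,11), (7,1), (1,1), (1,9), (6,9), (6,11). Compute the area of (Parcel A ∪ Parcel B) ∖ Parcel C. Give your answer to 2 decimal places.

28.02

|Parcel A ∪ Parcel B| = 47.4.
|(Parcel A ∪ Parcel B) ∩ Parcel C| = 19.3833.
|(Parcel A ∪ Parcel B) ∖ Parcel C| = 47.4 − 19.3833 = 28.02.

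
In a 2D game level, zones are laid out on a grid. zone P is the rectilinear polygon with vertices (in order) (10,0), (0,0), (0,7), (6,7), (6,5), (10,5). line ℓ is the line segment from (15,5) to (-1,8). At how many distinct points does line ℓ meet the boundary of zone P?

2

The segment meets the boundary at (6,6.688), (4.333,7).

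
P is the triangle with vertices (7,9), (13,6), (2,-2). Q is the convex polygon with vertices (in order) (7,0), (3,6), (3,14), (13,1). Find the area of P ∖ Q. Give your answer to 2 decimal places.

|P| = 40.5, |P∩Q| = 22.9959.
|P ∖ Q| = |P| − |P∩Q| = 40.5 − 22.9959 = 17.50.

17.50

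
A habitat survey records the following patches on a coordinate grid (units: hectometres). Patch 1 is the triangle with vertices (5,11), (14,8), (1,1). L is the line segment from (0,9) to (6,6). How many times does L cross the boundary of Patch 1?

The segment meets the boundary at (3.5,7.25).

1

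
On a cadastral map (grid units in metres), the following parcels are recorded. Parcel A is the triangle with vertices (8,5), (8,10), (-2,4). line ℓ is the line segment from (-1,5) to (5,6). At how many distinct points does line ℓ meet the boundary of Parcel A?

The segment meets the boundary at (-0.077,5.154).

1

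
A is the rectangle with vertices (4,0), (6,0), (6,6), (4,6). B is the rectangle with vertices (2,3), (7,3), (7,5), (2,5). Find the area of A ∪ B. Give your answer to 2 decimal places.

18.00

By inclusion–exclusion:
Individual areas: |A| = 12, |B| = 10.
|A∩B|: x∈[4,6], y∈[3,5] → 2·2 = 4.
|A ∪ B| = 22 − 4 = 18.00.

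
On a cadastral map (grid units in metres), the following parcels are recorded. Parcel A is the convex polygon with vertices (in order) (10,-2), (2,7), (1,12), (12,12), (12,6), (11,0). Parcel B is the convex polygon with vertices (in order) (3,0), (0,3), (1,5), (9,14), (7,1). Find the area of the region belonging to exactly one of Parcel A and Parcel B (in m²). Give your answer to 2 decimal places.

|Parcel A| = 100.5, |Parcel B| = 58.5, |Parcel A∩Parcel B| = 33.1908.
|Parcel A △ Parcel B| = |Parcel A| + |Parcel B| − 2·|Parcel A∩Parcel B| = 100.5 + 58.5 − 66.3817 = 92.62.

92.62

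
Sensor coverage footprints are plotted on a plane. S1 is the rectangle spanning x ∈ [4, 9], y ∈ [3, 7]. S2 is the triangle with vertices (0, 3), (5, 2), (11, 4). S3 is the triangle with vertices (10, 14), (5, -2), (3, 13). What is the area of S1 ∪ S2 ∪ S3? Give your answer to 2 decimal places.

64.69

By inclusion–exclusion:
Individual areas: |S1| = 20, |S2| = 8, |S3| = 53.5.
|S1∩S2| = 2.7879.
|S1∩S3| = 12.3333.
|S2∩S3| = 2.8578.
|S1∩S2∩S3| = 1.1715.
|S1 ∪ S2 ∪ S3| = 81.5 − 17.979 + 1.1715 = 64.69.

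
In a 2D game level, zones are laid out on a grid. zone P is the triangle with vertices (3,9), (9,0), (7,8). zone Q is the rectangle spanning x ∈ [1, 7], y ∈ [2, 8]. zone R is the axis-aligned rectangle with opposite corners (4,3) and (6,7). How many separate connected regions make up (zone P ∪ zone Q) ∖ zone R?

1

(zone P ∪ zone Q) ∖ zone R is a single connected region.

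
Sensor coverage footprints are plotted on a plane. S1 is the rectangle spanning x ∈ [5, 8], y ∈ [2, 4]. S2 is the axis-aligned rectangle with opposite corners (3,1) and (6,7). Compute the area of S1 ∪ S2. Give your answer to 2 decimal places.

By inclusion–exclusion:
Individual areas: |S1| = 6, |S2| = 18.
|S1∩S2|: x∈[5,6], y∈[2,4] → 1·2 = 2.
|S1 ∪ S2| = 24 − 2 = 22.00.

22.00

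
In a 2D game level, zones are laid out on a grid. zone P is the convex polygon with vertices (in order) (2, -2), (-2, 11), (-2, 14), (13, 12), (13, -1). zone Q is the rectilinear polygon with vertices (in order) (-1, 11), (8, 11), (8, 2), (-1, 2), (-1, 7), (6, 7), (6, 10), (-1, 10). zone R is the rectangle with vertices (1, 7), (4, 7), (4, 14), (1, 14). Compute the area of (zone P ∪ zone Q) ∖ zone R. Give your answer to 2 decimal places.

179.30

|zone P ∪ zone Q| = 198.5.
|(zone P ∪ zone Q) ∩ zone R| = 19.2.
|(zone P ∪ zone Q) ∖ zone R| = 198.5 − 19.2 = 179.30.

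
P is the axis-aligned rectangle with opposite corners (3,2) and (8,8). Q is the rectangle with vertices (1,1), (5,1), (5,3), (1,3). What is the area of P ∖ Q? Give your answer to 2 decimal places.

|P∩Q|: x∈[3,5], y∈[2,3] → 2·1 = 2.
|P| = 30.
|P ∖ Q| = |P| − |P∩Q| = 30 − 2 = 28.00.

28.00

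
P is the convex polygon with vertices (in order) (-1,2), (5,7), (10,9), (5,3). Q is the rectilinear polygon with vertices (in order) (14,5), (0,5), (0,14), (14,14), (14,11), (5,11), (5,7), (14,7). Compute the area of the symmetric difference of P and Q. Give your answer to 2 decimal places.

|P| = 22, |Q| = 90, |P∩Q| = 7.4.
|P △ Q| = |P| + |Q| − 2·|P∩Q| = 22 + 90 − 14.8 = 97.20.

97.20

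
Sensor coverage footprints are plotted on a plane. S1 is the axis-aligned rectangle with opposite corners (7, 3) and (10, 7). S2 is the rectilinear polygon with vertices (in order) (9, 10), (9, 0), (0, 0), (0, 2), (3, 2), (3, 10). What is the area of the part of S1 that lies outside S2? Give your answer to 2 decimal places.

|S1| = 12, |S1∩S2| = 8.
|S1 ∖ S2| = |S1| − |S1∩S2| = 12 − 8 = 4.00.

4.00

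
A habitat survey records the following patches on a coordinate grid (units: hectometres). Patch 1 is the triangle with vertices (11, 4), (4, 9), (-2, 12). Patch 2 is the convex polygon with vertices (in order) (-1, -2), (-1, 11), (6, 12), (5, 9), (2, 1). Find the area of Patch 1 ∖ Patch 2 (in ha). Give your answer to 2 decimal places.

2.12

|Patch 1| = 4.5, |Patch 1∩Patch 2| = 2.3801.
|Patch 1 ∖ Patch 2| = |Patch 1| − |Patch 1∩Patch 2| = 4.5 − 2.3801 = 2.12.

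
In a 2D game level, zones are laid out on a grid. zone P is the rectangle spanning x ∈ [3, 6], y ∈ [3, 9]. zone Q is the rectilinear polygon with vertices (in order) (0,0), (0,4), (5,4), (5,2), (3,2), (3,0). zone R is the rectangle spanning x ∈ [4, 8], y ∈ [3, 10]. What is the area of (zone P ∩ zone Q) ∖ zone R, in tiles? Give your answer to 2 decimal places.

1.00

|zone P ∩ zone Q| = 2.
|(zone P ∩ zone Q) ∩ zone R| = 1.
|(zone P ∩ zone Q) ∖ zone R| = 2 − 1 = 1.00.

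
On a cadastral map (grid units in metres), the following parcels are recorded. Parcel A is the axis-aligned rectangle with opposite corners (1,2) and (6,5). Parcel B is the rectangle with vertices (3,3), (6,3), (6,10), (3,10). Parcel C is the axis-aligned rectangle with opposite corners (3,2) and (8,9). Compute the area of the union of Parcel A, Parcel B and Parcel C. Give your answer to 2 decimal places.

By inclusion–exclusion:
Individual areas: |Parcel A| = 15, |Parcel B| = 21, |Parcel C| = 35.
|Parcel A∩Parcel B|: x∈[3,6], y∈[3,5] → 3·2 = 6.
|Parcel A∩Parcel C|: x∈[3,6], y∈[2,5] → 3·3 = 9.
|Parcel B∩Parcel C|: x∈[3,6], y∈[3,9] → 3·6 = 18.
|Parcel A∩Parcel B∩Parcel C| = 6.
|Parcel A ∪ Parcel B ∪ Parcel C| = 71 − 33 + 6 = 44.00.

44.00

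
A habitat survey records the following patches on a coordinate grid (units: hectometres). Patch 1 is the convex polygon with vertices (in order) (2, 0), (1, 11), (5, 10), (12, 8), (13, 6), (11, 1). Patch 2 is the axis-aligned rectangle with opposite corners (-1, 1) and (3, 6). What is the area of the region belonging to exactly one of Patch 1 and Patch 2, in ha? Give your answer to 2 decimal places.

101.82

|Patch 1| = 95, |Patch 2| = 20, |Patch 1∩Patch 2| = 6.5909.
|Patch 1 △ Patch 2| = |Patch 1| + |Patch 2| − 2·|Patch 1∩Patch 2| = 95 + 20 − 13.1818 = 101.82.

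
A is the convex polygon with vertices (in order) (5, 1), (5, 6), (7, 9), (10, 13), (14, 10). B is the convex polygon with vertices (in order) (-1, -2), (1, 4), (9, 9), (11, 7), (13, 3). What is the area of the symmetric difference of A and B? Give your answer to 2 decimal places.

71.79

|A| = 44.5, |B| = 73, |A∩B| = 22.8571.
|A △ B| = |A| + |B| − 2·|A∩B| = 44.5 + 73 − 45.7143 = 71.79.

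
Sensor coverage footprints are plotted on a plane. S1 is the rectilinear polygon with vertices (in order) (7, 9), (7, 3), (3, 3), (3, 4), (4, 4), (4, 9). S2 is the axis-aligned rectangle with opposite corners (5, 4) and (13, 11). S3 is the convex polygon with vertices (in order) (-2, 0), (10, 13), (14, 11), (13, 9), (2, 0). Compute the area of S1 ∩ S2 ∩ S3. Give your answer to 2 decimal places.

The intersection is the polygon with vertices (5,4), (5,7.583), (6.308,9), (7,9), (7,4.091), (6.889,4).
By the shoelace formula its area is 9.07.

9.07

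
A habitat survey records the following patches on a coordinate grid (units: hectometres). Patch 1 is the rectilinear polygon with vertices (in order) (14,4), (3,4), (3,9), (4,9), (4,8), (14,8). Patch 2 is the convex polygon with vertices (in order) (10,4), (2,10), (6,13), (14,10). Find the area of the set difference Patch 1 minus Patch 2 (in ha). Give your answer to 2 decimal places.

|Patch 1| = 45, |Patch 1∩Patch 2| = 16.1667.
|Patch 1 ∖ Patch 2| = |Patch 1| − |Patch 1∩Patch 2| = 45 − 16.1667 = 28.83.

28.83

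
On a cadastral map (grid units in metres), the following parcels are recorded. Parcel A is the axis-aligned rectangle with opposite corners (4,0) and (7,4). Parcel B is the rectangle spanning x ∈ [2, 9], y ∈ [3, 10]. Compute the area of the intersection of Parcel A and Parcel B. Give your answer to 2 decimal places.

|Parcel A∩Parcel B|: x∈[4,7], y∈[3,4] → 3·1 = 3.

3.00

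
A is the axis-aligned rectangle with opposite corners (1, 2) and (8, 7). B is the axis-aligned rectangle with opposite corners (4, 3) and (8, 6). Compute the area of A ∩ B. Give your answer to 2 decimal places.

12.00

|A∩B|: x∈[4,8], y∈[3,6] → 4·3 = 12.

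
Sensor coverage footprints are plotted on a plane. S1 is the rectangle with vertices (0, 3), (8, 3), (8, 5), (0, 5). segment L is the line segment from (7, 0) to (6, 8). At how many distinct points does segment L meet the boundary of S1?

The segment meets the boundary at (6.375,5), (6.625,3).

2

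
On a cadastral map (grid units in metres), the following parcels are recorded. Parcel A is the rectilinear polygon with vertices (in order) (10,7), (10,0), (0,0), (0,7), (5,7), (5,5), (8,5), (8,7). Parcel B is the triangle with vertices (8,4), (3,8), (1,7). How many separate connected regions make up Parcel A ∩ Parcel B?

2

Parcel A ∩ Parcel B splits into 2 disjoint pieces (area 3.2036, area 0.5417).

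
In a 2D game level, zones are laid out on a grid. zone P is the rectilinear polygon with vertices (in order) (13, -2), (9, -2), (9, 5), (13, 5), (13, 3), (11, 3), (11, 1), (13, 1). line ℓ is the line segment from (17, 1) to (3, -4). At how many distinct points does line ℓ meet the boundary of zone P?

The segment meets the boundary at (9,-1.857), (13,-0.429).

2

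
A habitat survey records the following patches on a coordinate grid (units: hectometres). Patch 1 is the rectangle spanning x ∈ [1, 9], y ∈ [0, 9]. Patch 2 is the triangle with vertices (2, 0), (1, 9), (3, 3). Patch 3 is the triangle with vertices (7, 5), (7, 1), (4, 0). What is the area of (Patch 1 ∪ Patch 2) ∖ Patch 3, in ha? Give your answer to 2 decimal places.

|Patch 1 ∪ Patch 2| = 72.
|(Patch 1 ∪ Patch 2) ∩ Patch 3| = 6.
|(Patch 1 ∪ Patch 2) ∖ Patch 3| = 72 − 6 = 66.00.

66.00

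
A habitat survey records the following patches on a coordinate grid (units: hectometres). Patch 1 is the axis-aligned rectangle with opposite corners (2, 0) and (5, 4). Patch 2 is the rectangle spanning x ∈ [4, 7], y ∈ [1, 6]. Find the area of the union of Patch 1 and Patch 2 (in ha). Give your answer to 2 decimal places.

By inclusion–exclusion:
Individual areas: |Patch 1| = 12, |Patch 2| = 15.
|Patch 1∩Patch 2|: x∈[4,5], y∈[1,4] → 1·3 = 3.
|Patch 1 ∪ Patch 2| = 27 − 3 = 24.00.

24.00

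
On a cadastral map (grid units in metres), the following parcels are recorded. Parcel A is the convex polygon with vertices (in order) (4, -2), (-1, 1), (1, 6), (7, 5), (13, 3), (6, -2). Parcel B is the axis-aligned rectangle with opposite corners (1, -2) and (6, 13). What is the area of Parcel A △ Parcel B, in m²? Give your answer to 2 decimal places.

|Parcel A| = 67, |Parcel B| = 75, |Parcel A∩Parcel B| = 35.2167.
|Parcel A △ Parcel B| = |Parcel A| + |Parcel B| − 2·|Parcel A∩Parcel B| = 67 + 75 − 70.4333 = 71.57.

71.57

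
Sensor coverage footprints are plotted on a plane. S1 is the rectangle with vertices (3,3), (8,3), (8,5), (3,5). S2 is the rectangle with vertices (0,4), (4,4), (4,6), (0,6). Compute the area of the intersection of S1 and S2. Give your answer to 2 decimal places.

1.00

|S1∩S2|: x∈[3,4], y∈[4,5] → 1·1 = 1.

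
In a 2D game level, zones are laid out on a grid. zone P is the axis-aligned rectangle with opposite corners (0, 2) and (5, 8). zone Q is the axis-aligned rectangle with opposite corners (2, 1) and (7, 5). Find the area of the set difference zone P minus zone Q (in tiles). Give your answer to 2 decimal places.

21.00

|zone P∩zone Q|: x∈[2,5], y∈[2,5] → 3·3 = 9.
|zone P| = 30.
|zone P ∖ zone Q| = |zone P| − |zone P∩zone Q| = 30 − 9 = 21.00.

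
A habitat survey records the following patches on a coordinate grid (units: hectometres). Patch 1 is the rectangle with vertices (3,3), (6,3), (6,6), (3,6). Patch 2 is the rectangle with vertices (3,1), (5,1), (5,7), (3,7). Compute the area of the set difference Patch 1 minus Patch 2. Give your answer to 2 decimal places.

|Patch 1∩Patch 2|: x∈[3,5], y∈[3,6] → 2·3 = 6.
|Patch 1| = 9.
|Patch 1 ∖ Patch 2| = |Patch 1| − |Patch 1∩Patch 2| = 9 − 6 = 3.00.

3.00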